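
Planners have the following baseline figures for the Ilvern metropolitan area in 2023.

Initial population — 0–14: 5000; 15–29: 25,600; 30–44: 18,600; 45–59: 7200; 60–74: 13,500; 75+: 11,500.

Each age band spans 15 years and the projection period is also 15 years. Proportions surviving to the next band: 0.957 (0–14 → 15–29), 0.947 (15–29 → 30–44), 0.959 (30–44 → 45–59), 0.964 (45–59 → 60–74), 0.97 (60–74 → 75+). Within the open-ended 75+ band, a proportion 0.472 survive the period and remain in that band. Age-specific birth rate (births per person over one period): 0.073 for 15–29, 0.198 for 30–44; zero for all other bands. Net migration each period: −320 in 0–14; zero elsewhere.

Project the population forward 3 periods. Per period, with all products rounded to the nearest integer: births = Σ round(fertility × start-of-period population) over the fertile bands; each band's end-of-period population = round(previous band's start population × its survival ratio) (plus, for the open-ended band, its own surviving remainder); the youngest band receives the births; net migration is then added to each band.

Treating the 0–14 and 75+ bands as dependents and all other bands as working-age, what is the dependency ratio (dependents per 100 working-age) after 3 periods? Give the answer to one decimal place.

— Period 1 —
Births: 25600 × 0.073 = 1869 ; 18600 × 0.198 = 3683 → total 5552
15–29: 5000 × 0.957 = 4785
30–44: 25600 × 0.947 = 24243
45–59: 18600 × 0.959 = 17837
60–74: 7200 × 0.964 = 6941
75+: 13500 × 0.97 + 11500 × 0.472 = 13095 + 5428 = 18523
Net migration: 0–14 − 320 → 5232
Giving 5232 / 4785 / 24243 / 17837 / 6941 / 18523.
— Period 2 —
Births: 4785 × 0.073 = 349 ; 24243 × 0.198 = 4800 → total 5149
15–29: 5232 × 0.957 = 5007
30–44: 4785 × 0.947 = 4531
45–59: 24243 × 0.959 = 23249
60–74: 17837 × 0.964 = 17195
75+: 6941 × 0.97 + 18523 × 0.472 = 6733 + 8743 = 15476
Net migration: 0–14 − 320 → 4829
Giving 4829 / 5007 / 4531 / 23249 / 17195 / 15476.
— Period 3 —
Births: 5007 × 0.073 = 366 ; 4531 × 0.198 = 897 → total 1263
15–29: 4829 × 0.957 = 4621
30–44: 5007 × 0.947 = 4742
45–59: 4531 × 0.959 = 4345
60–74: 23249 × 0.964 = 22412
75+: 17195 × 0.97 + 15476 × 0.472 = 16679 + 7305 = 23984
Net migration: 0–14 − 320 → 943
Giving 943 / 4621 / 4742 / 4345 / 22412 / 23984.
Dependents (band 0–14 + band 75+) = 943 + 23984 = 24927; working-age = 36120; ratio = 24927/36120 × 100 = 69.0

69.0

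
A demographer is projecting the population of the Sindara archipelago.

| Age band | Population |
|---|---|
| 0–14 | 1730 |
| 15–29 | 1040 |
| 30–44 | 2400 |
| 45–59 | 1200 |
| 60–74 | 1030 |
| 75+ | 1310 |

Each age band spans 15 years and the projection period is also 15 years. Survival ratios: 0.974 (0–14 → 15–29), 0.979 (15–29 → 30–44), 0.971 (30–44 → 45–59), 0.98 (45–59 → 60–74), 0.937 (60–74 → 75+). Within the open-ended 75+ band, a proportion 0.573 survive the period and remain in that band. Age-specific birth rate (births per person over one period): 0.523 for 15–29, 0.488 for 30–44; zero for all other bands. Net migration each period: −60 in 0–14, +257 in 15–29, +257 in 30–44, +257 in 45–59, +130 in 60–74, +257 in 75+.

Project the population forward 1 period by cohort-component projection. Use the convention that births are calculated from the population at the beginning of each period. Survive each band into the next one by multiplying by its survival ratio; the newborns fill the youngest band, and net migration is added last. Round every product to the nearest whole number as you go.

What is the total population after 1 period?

(Groups numbered youngest = 1 to oldest = 6.)
[period 1]
Births: 1040 × 0.523 = 544, 2400 × 0.488 = 1171 → total 1715
Group 2: 1730 × 0.974 = 1685
Group 3: 1040 × 0.979 = 1018
Group 4: 2400 × 0.971 = 2330
Group 5: 1200 × 0.98 = 1176
Group 6: 1030 × 0.937 + 1310 × 0.573 = 965 + 751 = 1716
Net migration: Group 1 − 60 → 1655; Group 2 + 257 → 1942; Group 3 + 257 → 1275; Group 4 + 257 → 2587; Group 5 + 130 → 1306; Group 6 + 257 → 1973
→ [1655, 1942, 1275, 2587, 1306, 1973]
Total after period 1: 1655 + 1942 + 1275 + 2587 + 1306 + 1973 = 10738

10738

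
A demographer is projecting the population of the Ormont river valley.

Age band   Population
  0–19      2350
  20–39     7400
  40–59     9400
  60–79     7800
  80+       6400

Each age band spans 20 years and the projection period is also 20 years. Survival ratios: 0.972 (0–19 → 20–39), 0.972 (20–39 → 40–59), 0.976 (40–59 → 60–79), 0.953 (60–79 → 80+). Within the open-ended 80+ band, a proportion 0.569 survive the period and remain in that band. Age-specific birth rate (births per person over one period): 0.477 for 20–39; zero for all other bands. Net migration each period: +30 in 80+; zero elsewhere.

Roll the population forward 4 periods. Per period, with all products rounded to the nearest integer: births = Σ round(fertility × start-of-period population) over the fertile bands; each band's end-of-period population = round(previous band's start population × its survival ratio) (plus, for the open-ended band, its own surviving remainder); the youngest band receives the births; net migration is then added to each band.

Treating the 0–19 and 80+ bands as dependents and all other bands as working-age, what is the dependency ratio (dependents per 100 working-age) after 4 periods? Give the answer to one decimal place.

Let group 1 be 0–19 through group 5 = 80+.
— Period 1 —
Births: 7400 × 0.477 = 3530
Group 2: 2350 × 0.972 = 2284
Group 3: 7400 × 0.972 = 7193
Group 4: 9400 × 0.976 = 9174
Group 5: 7800 × 0.953 + 6400 × 0.569 = 7433 + 3642 = 11075
Net migration: Group 5 + 30 → 11105
End of period: [3530, 2284, 7193, 9174, 11105]
— Period 2 —
Births: 2284 × 0.477 = 1089
Group 2: 3530 × 0.972 = 3431
Group 3: 2284 × 0.972 = 2220
Group 4: 7193 × 0.976 = 7020
Group 5: 9174 × 0.953 + 11105 × 0.569 = 8743 + 6319 = 15062
Net migration: Group 5 + 30 → 15092
End of period: [1089, 3431, 2220, 7020, 15092]
— Period 3 —
Births: 3431 × 0.477 = 1637
Group 2: 1089 × 0.972 = 1059
Group 3: 3431 × 0.972 = 3335
Group 4: 2220 × 0.976 = 2167
Group 5: 7020 × 0.953 + 15092 × 0.569 = 6690 + 8587 = 15277
Net migration: Group 5 + 30 → 15307
End of period: [1637, 1059, 3335, 2167, 15307]
— Period 4 —
Births: 1059 × 0.477 = 505
Group 2: 1637 × 0.972 = 1591
Group 3: 1059 × 0.972 = 1029
Group 4: 3335 × 0.976 = 3255
Group 5: 2167 × 0.953 + 15307 × 0.569 = 2065 + 8710 = 10775
Net migration: Group 5 + 30 → 10805
End of period: [505, 1591, 1029, 3255, 10805]
Dependents (band 0–19 + band 80+) = 505 + 10805 = 11310; working-age = 5875; ratio = 11310/5875 × 100 = 192.5

192.5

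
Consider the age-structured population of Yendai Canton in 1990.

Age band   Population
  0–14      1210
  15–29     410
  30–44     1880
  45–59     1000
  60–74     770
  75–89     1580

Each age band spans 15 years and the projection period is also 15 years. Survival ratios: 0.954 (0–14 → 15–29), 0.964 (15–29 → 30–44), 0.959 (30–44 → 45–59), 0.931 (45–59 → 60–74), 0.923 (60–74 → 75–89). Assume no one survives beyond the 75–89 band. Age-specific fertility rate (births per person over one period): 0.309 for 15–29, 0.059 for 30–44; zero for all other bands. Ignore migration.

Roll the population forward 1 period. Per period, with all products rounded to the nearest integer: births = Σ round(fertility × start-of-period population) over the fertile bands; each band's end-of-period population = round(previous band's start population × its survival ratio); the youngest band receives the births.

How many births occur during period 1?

238

Period 1.
Births: 410 × 0.309 = 127  |  1880 × 0.059 = 111 — total 238
15–29: 1210 × 0.954 = 1154
30–44: 410 × 0.964 = 395
45–59: 1880 × 0.959 = 1803
60–74: 1000 × 0.931 = 931
75–89: 770 × 0.923 = 711
→ [238, 1154, 395, 1803, 931, 711]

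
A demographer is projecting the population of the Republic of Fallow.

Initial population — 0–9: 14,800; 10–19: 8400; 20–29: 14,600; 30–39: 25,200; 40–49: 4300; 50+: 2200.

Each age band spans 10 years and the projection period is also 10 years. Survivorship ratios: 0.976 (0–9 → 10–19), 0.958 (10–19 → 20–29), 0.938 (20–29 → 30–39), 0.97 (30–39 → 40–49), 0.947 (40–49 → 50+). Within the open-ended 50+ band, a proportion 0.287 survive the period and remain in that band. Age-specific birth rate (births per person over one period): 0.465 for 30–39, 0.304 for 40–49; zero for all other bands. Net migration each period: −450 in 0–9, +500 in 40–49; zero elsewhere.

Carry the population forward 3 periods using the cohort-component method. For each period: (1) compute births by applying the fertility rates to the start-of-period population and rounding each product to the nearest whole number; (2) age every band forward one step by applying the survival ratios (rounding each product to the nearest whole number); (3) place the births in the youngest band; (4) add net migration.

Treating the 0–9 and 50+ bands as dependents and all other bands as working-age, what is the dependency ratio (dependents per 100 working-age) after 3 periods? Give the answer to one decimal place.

Period 1.
Births: 25200 * 0.465 = 11718  |  4300 * 0.304 = 1307 ⇒ total 13025
10–19: 14800 * 0.976 = 14445
20–29: 8400 * 0.958 = 8047
30–39: 14600 * 0.938 = 13695
40–49: 25200 * 0.97 = 24444
50+: 4300 * 0.947 + 2200 * 0.287 = 4072 + 631 = 4703
Net migration: 0–9 − 450 → 12575; 40–49 + 500 → 24944
Population now: 0–9=12575, 10–19=14445, 20–29=8047, 30–39=13695, 40–49=24944, 50+=4703
Period 2.
Births: 13695 * 0.465 = 6368  |  24944 * 0.304 = 7583 ⇒ total 13951
10–19: 12575 * 0.976 = 12273
20–29: 14445 * 0.958 = 13838
30–39: 8047 * 0.938 = 7548
40–49: 13695 * 0.97 = 13284
50+: 24944 * 0.947 + 4703 * 0.287 = 23622 + 1350 = 24972
Net migration: 0–9 − 450 → 13501; 40–49 + 500 → 13784
Population now: 0–9=13501, 10–19=12273, 20–29=13838, 30–39=7548, 40–49=13784, 50+=24972
Period 3.
Births: 7548 * 0.465 = 3510  |  13784 * 0.304 = 4190 ⇒ total 7700
10–19: 13501 * 0.976 = 13177
20–29: 12273 * 0.958 = 11758
30–39: 13838 * 0.938 = 12980
40–49: 7548 * 0.97 = 7322
50+: 13784 * 0.947 + 24972 * 0.287 = 13053 + 7167 = 20220
Net migration: 0–9 − 450 → 7250; 40–49 + 500 → 7822
Population now: 0–9=7250, 10–19=13177, 20–29=11758, 30–39=12980, 40–49=7822, 50+=20220
Dependents (band 0–9 + band 50+) = 7250 + 20220 = 27470; working-age = 45737; ratio = 27470/45737 × 100 = 60.1

60.1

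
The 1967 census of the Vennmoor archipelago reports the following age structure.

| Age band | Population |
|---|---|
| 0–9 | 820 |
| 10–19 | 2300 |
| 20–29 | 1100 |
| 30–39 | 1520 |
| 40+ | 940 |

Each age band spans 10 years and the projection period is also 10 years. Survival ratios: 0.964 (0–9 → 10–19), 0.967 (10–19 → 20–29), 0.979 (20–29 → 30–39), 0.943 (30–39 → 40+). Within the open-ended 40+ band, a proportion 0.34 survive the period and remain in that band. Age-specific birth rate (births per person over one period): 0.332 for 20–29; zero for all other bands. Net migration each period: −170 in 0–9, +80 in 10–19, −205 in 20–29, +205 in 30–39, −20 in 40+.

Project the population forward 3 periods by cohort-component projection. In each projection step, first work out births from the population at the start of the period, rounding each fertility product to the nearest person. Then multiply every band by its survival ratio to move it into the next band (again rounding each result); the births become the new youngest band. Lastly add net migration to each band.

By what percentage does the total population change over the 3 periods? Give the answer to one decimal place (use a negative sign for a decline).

-38.2

Period 1:
Births: 1100 * 0.332 = 365
10–19: 820 * 0.964 = 790
20–29: 2300 * 0.967 = 2224
30–39: 1100 * 0.979 = 1077
40+: 1520 * 0.943 + 940 * 0.34 = 1433 + 320 = 1753
Net migration: 0–9 − 170 → 195; 10–19 + 80 → 870; 20–29 − 205 → 2019; 30–39 + 205 → 1282; 40+ − 20 → 1733
→ [195, 870, 2019, 1282, 1733]
Period 2:
Births: 2019 * 0.332 = 670
10–19: 195 * 0.964 = 188
20–29: 870 * 0.967 = 841
30–39: 2019 * 0.979 = 1977
40+: 1282 * 0.943 + 1733 * 0.34 = 1209 + 589 = 1798
Net migration: 0–9 − 170 → 500; 10–19 + 80 → 268; 20–29 − 205 → 636; 30–39 + 205 → 2182; 40+ − 20 → 1778
→ [500, 268, 636, 2182, 1778]
Period 3:
Births: 636 * 0.332 = 211
10–19: 500 * 0.964 = 482
20–29: 268 * 0.967 = 259
30–39: 636 * 0.979 = 623
40+: 2182 * 0.943 + 1778 * 0.34 = 2058 + 605 = 2663
Net migration: 0–9 − 170 → 41; 10–19 + 80 → 562; 20–29 − 205 → 54; 30–39 + 205 → 828; 40+ − 20 → 2643
→ [41, 562, 54, 828, 2643]
Total: 6680 → 4128; change = -2552; percentage change = -38.2%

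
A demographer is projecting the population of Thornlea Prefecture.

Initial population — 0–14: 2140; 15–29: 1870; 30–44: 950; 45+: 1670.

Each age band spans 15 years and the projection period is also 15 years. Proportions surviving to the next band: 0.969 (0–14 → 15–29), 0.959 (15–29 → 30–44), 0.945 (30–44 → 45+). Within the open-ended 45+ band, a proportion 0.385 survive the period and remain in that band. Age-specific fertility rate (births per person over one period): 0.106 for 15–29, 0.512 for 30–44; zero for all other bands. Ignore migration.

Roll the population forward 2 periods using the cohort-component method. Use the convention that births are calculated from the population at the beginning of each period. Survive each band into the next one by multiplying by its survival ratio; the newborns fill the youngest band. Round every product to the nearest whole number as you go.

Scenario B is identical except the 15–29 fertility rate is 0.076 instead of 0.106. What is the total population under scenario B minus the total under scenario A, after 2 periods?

-116

Call the bands 1 to 4, youngest first.
— Period 1 —
Births: 1870 × 0.106 = 198  |  950 × 0.512 = 486 ⇒ total 684
Band 2: 2140 × 0.969 = 2074
Band 3: 1870 × 0.959 = 1793
Band 4: 950 × 0.945 + 1670 × 0.385 = 898 + 643 = 1541
→ [684, 2074, 1793, 1541]
— Period 2 —
Births: 2074 × 0.106 = 220  |  1793 × 0.512 = 918 ⇒ total 1138
Band 2: 684 × 0.969 = 663
Band 3: 2074 × 0.959 = 1989
Band 4: 1793 × 0.945 + 1541 × 0.385 = 1694 + 593 = 2287
→ [1138, 663, 1989, 2287]
Scenario A total after 2 periods: 6077
Scenario B projection —
— Period 1 —
Births: 1870 × 0.076 = 142  |  950 × 0.512 = 486 ⇒ total 628
Band 2: 2140 × 0.969 = 2074
Band 3: 1870 × 0.959 = 1793
Band 4: 950 × 0.945 + 1670 × 0.385 = 898 + 643 = 1541
→ [628, 2074, 1793, 1541]
— Period 2 —
Births: 2074 × 0.076 = 158  |  1793 × 0.512 = 918 ⇒ total 1076
Band 2: 628 × 0.969 = 609
Band 3: 2074 × 0.959 = 1989
Band 4: 1793 × 0.945 + 1541 × 0.385 = 1694 + 593 = 2287
→ [1076, 609, 1989, 2287]
Scenario B total after 2 periods: 5961
Difference B − A = 5961 − 6077 = -116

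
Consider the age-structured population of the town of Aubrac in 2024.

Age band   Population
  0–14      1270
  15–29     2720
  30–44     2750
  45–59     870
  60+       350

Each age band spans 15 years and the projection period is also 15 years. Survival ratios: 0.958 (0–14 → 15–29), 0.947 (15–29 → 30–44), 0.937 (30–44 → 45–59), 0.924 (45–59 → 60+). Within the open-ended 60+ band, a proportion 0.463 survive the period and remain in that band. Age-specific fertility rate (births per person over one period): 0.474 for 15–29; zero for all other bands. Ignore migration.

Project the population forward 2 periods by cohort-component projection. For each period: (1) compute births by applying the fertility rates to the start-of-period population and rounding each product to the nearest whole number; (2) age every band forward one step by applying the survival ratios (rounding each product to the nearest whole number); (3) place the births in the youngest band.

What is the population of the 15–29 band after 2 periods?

1235

Period 1:
Births: 2720 * 0.474 = 1289
15–29: 1270 * 0.958 = 1217
30–44: 2720 * 0.947 = 2576
45–59: 2750 * 0.937 = 2577
60+: 870 * 0.924 + 350 * 0.463 = 804 + 162 = 966
→ [1289, 1217, 2576, 2577, 966]
Period 2:
Births: 1217 * 0.474 = 577
15–29: 1289 * 0.958 = 1235
30–44: 1217 * 0.947 = 1152
45–59: 2576 * 0.937 = 2414
60+: 2577 * 0.924 + 966 * 0.463 = 2381 + 447 = 2828
→ [577, 1235, 1152, 2414, 2828]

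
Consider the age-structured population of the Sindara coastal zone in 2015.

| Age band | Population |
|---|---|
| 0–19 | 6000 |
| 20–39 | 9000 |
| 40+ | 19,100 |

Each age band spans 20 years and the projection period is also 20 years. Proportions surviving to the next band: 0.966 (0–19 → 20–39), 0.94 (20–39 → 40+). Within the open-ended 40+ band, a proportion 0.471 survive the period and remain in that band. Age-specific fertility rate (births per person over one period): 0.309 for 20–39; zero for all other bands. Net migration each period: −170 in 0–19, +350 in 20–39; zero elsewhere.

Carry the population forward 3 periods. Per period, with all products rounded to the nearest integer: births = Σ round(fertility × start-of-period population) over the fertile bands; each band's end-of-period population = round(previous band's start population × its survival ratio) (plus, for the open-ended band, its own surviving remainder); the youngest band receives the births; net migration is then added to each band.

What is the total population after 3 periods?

Numbering the bands 1..3 from youngest to oldest:
Period 1.
Births: 9000 × 0.309 = 2781
Band 2: 6000 × 0.966 = 5796
Band 3: 9000 × 0.94 + 19100 × 0.471 = 8460 + 8996 = 17456
Net migration: Band 1 − 170 → 2611; Band 2 + 350 → 6146
→ [2611, 6146, 17456]
Period 2.
Births: 6146 × 0.309 = 1899
Band 2: 2611 × 0.966 = 2522
Band 3: 6146 × 0.94 + 17456 × 0.471 = 5777 + 8222 = 13999
Net migration: Band 1 − 170 → 1729; Band 2 + 350 → 2872
→ [1729, 2872, 13999]
Period 3.
Births: 2872 × 0.309 = 887
Band 2: 1729 × 0.966 = 1670
Band 3: 2872 × 0.94 + 13999 × 0.471 = 2700 + 6594 = 9294
Net migration: Band 1 − 170 → 717; Band 2 + 350 → 2020
→ [717, 2020, 9294]
Total after period 3: 717 + 2020 + 9294 = 12031

12031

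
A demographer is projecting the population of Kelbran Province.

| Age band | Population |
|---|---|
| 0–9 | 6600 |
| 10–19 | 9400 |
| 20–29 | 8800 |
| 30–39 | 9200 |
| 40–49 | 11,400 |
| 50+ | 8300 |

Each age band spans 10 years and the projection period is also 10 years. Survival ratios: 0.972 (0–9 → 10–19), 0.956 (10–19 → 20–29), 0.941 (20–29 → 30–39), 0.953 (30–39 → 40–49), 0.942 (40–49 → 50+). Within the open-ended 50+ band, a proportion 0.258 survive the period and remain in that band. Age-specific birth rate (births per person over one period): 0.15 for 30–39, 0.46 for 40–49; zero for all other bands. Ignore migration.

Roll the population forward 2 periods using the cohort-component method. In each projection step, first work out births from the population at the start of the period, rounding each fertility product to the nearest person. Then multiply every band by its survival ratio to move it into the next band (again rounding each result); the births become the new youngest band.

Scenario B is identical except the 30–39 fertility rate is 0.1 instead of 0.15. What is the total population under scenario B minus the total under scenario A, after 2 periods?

-862

Period 1.
Births: 9200 × 0.15 = 1380  |  11400 × 0.46 = 5244 → total 6624
10–19: 6600 × 0.972 = 6415
20–29: 9400 × 0.956 = 8986
30–39: 8800 × 0.941 = 8281
40–49: 9200 × 0.953 = 8768
50+: 11400 × 0.942 + 8300 × 0.258 = 10739 + 2141 = 12880
End of period: [6624, 6415, 8986, 8281, 8768, 12880]
Period 2.
Births: 8281 × 0.15 = 1242  |  8768 × 0.46 = 4033 → total 5275
10–19: 6624 × 0.972 = 6439
20–29: 6415 × 0.956 = 6133
30–39: 8986 × 0.941 = 8456
40–49: 8281 × 0.953 = 7892
50+: 8768 × 0.942 + 12880 × 0.258 = 8259 + 3323 = 11582
End of period: [5275, 6439, 6133, 8456, 7892, 11582]
Scenario A total after 2 periods: 45777
Scenario B projection —
Period 1.
Births: 9200 × 0.1 = 920  |  11400 × 0.46 = 5244 → total 6164
10–19: 6600 × 0.972 = 6415
20–29: 9400 × 0.956 = 8986
30–39: 8800 × 0.941 = 8281
40–49: 9200 × 0.953 = 8768
50+: 11400 × 0.942 + 8300 × 0.258 = 10739 + 2141 = 12880
End of period: [6164, 6415, 8986, 8281, 8768, 12880]
Period 2.
Births: 8281 × 0.1 = 828  |  8768 × 0.46 = 4033 → total 4861
10–19: 6164 × 0.972 = 5991
20–29: 6415 × 0.956 = 6133
30–39: 8986 × 0.941 = 8456
40–49: 8281 × 0.953 = 7892
50+: 8768 × 0.942 + 12880 × 0.258 = 8259 + 3323 = 11582
End of period: [4861, 5991, 6133, 8456, 7892, 11582]
Scenario B total after 2 periods: 44915
Difference B − A = 44915 − 45777 = -862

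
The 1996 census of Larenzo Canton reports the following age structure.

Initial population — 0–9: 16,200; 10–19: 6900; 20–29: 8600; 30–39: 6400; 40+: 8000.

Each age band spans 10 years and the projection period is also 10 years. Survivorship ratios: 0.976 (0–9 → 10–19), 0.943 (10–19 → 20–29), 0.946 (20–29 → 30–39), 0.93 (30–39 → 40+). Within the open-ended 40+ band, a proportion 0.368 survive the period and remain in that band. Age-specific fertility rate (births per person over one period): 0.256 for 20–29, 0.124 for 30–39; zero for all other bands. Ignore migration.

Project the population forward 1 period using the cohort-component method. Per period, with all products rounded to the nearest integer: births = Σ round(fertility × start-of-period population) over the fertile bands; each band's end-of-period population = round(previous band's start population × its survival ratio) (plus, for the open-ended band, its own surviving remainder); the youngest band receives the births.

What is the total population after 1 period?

Call the bands 1 to 5, youngest first.
Period 1.
Births: 8600 × 0.256 = 2202 ; 6400 × 0.124 = 794 → total 2996
Band 2: 16200 × 0.976 = 15811
Band 3: 6900 × 0.943 = 6507
Band 4: 8600 × 0.946 = 8136
Band 5: 6400 × 0.93 + 8000 × 0.368 = 5952 + 2944 = 8896
End of period: [2996, 15811, 6507, 8136, 8896]
Total after period 1: 2996 + 15811 + 6507 + 8136 + 8896 = 42346

42346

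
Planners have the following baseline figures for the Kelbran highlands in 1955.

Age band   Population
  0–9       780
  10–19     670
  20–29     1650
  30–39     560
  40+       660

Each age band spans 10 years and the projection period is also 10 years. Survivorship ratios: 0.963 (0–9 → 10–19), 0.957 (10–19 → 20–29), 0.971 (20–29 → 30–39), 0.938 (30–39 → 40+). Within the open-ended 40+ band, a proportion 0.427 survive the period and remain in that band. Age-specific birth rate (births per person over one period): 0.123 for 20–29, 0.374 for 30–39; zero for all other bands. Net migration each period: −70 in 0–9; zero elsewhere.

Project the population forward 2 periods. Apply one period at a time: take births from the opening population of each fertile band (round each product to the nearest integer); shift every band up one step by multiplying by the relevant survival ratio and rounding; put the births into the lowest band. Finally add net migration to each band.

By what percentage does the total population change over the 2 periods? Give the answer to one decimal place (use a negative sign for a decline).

Period 1.
Births: 1650 × 0.123 = 203 ; 560 × 0.374 = 209 → total 412
10–19: 780 × 0.963 = 751
20–29: 670 × 0.957 = 641
30–39: 1650 × 0.971 = 1602
40+: 560 × 0.938 + 660 × 0.427 = 525 + 282 = 807
Net migration: 0–9 − 70 → 342
Giving 342 / 751 / 641 / 1602 / 807.
Period 2.
Births: 641 × 0.123 = 79 ; 1602 × 0.374 = 599 → total 678
10–19: 342 × 0.963 = 329
20–29: 751 × 0.957 = 719
30–39: 641 × 0.971 = 622
40+: 1602 × 0.938 + 807 × 0.427 = 1503 + 345 = 1848
Net migration: 0–9 − 70 → 608
Giving 608 / 329 / 719 / 622 / 1848.
Total: 4320 → 4126; change = -194; percentage change = -4.5%

-4.5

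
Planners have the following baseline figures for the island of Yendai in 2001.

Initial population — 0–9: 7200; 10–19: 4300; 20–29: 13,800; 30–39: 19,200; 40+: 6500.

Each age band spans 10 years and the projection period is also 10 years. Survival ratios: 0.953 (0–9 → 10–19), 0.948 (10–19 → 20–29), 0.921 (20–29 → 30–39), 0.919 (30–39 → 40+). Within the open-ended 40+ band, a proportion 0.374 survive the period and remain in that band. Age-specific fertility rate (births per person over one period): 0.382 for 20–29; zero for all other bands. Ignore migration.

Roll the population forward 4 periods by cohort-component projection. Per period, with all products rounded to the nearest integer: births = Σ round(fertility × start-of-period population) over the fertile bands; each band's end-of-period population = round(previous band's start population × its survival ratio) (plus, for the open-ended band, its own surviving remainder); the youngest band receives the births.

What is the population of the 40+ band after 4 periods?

9480

(Bands numbered youngest = 1 to oldest = 5.)
Period 1.
Births: 13800 × 0.382 = 5272
Band 2: 7200 × 0.953 = 6862
Band 3: 4300 × 0.948 = 4076
Band 4: 13800 × 0.921 = 12710
Band 5: 19200 × 0.919 + 6500 × 0.374 = 17645 + 2431 = 20076
Population now: 0–9=5272, 10–19=6862, 20–29=4076, 30–39=12710, 40+=20076
Period 2.
Births: 4076 × 0.382 = 1557
Band 2: 5272 × 0.953 = 5024
Band 3: 6862 × 0.948 = 6505
Band 4: 4076 × 0.921 = 3754
Band 5: 12710 × 0.919 + 20076 × 0.374 = 11680 + 7508 = 19188
Population now: 0–9=1557, 10–19=5024, 20–29=6505, 30–39=3754, 40+=19188
Period 3.
Births: 6505 × 0.382 = 2485
Band 2: 1557 × 0.953 = 1484
Band 3: 5024 × 0.948 = 4763
Band 4: 6505 × 0.921 = 5991
Band 5: 3754 × 0.919 + 19188 × 0.374 = 3450 + 7176 = 10626
Population now: 0–9=2485, 10–19=1484, 20–29=4763, 30–39=5991, 40+=10626
Period 4.
Births: 4763 × 0.382 = 1819
Band 2: 2485 × 0.953 = 2368
Band 3: 1484 × 0.948 = 1407
Band 4: 4763 × 0.921 = 4387
Band 5: 5991 × 0.919 + 10626 × 0.374 = 5506 + 3974 = 9480
Population now: 0–9=1819, 10–19=2368, 20–29=1407, 30–39=4387, 40+=9480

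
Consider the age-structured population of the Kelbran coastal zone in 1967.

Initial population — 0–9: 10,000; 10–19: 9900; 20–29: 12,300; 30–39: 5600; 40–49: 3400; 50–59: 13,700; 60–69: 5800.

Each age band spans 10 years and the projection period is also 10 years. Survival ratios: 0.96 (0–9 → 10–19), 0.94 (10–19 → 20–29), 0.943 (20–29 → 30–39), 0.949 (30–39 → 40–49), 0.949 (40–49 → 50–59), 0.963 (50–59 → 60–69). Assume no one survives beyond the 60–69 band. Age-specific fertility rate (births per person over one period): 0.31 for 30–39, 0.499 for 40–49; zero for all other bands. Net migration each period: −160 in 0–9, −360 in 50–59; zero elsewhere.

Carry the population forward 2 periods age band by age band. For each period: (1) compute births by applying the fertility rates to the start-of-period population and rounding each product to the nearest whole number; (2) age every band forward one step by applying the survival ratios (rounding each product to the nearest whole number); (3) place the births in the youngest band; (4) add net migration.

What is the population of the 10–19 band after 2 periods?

3142

Period 1.
Births: 5600 * 0.31 = 1736 ; 3400 * 0.499 = 1697 → total 3433
10–19: 10000 * 0.96 = 9600
20–29: 9900 * 0.94 = 9306
30–39: 12300 * 0.943 = 11599
40–49: 5600 * 0.949 = 5314
50–59: 3400 * 0.949 = 3227
60–69: 13700 * 0.963 = 13193
Net migration: 0–9 − 160 → 3273; 50–59 − 360 → 2867
End of period: [3273, 9600, 9306, 11599, 5314, 2867, 13193]
Period 2.
Births: 11599 * 0.31 = 3596 ; 5314 * 0.499 = 2652 → total 6248
10–19: 3273 * 0.96 = 3142
20–29: 9600 * 0.94 = 9024
30–39: 9306 * 0.943 = 8776
40–49: 11599 * 0.949 = 11007
50–59: 5314 * 0.949 = 5043
60–69: 2867 * 0.963 = 2761
Net migration: 0–9 − 160 → 6088; 50–59 − 360 → 4683
End of period: [6088, 3142, 9024, 8776, 11007, 4683, 2761]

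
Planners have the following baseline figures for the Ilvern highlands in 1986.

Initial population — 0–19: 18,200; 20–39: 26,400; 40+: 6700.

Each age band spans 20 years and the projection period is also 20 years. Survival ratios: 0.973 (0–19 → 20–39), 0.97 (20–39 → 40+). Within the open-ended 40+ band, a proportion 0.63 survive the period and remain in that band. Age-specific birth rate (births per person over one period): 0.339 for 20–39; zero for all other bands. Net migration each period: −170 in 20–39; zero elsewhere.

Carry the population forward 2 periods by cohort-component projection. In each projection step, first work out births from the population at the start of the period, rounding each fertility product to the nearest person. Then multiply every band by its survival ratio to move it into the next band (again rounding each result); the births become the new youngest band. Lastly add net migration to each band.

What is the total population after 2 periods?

[period 1]
Births: 26400 × 0.339 = 8950
20–39: 18200 × 0.973 = 17709
40+: 26400 × 0.97 + 6700 × 0.63 = 25608 + 4221 = 29829
Net migration: 20–39 − 170 → 17539
Giving 8950 / 17539 / 29829.
[period 2]
Births: 17539 × 0.339 = 5946
20–39: 8950 × 0.973 = 8708
40+: 17539 × 0.97 + 29829 × 0.63 = 17013 + 18792 = 35805
Net migration: 20–39 − 170 → 8538
Giving 5946 / 8538 / 35805.
Total after period 2: 5946 + 8538 + 35805 = 50289

50289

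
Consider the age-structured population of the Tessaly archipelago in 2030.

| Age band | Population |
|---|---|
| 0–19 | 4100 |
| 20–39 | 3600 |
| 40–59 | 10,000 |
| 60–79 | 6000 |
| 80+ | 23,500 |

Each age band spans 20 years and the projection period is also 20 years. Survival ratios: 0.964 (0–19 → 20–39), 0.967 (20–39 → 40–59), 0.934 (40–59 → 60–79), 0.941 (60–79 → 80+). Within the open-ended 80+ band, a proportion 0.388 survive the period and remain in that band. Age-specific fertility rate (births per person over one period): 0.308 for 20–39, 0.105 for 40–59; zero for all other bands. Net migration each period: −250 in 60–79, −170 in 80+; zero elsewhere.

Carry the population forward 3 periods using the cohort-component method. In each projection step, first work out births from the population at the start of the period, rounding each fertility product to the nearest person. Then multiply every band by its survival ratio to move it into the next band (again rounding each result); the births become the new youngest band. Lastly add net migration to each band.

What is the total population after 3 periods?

16004

(Groups numbered youngest = 1 to oldest = 5.)
Period 1.
Births: 3600 × 0.308 = 1109 ; 10000 × 0.105 = 1050 → 2159
Group 2: 4100 × 0.964 = 3952
Group 3: 3600 × 0.967 = 3481
Group 4: 10000 × 0.934 = 9340
Group 5: 6000 × 0.941 + 23500 × 0.388 = 5646 + 9118 = 14764
Net migration: Group 4 − 250 → 9090; Group 5 − 170 → 14594
Population now: 0–19=2159, 20–39=3952, 40–59=3481, 60–79=9090, 80+=14594
Period 2.
Births: 3952 × 0.308 = 1217 ; 3481 × 0.105 = 366 → 1583
Group 2: 2159 × 0.964 = 2081
Group 3: 3952 × 0.967 = 3822
Group 4: 3481 × 0.934 = 3251
Group 5: 9090 × 0.941 + 14594 × 0.388 = 8554 + 5662 = 14216
Net migration: Group 4 − 250 → 3001; Group 5 − 170 → 14046
Population now: 0–19=1583, 20–39=2081, 40–59=3822, 60–79=3001, 80+=14046
Period 3.
Births: 2081 × 0.308 = 641 ; 3822 × 0.105 = 401 → 1042
Group 2: 1583 × 0.964 = 1526
Group 3: 2081 × 0.967 = 2012
Group 4: 3822 × 0.934 = 3570
Group 5: 3001 × 0.941 + 14046 × 0.388 = 2824 + 5450 = 8274
Net migration: Group 4 − 250 → 3320; Group 5 − 170 → 8104
Population now: 0–19=1042, 20–39=1526, 40–59=2012, 60–79=3320, 80+=8104
Total after period 3: 1042 + 1526 + 2012 + 3320 + 8104 = 16004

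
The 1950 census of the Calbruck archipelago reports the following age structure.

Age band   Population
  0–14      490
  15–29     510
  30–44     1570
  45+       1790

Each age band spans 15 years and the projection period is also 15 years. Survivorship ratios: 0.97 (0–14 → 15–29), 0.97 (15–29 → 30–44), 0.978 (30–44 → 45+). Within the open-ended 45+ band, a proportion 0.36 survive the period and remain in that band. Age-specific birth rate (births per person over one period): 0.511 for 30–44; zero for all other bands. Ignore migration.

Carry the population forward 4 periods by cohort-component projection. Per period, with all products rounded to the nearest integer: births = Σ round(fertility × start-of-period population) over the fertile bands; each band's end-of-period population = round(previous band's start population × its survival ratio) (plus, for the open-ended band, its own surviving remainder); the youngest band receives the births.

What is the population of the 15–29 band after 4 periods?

(Bands numbered youngest = 1 to oldest = 4.)
After projecting period 1:
Births: 1570 * 0.511 = 802
Band 2: 490 * 0.97 = 475
Band 3: 510 * 0.97 = 495
Band 4: 1570 * 0.978 + 1790 * 0.36 = 1535 + 644 = 2179
End of period: [802, 475, 495, 2179]
After projecting period 2:
Births: 495 * 0.511 = 253
Band 2: 802 * 0.97 = 778
Band 3: 475 * 0.97 = 461
Band 4: 495 * 0.978 + 2179 * 0.36 = 484 + 784 = 1268
End of period: [253, 778, 461, 1268]
After projecting period 3:
Births: 461 * 0.511 = 236
Band 2: 253 * 0.97 = 245
Band 3: 778 * 0.97 = 755
Band 4: 461 * 0.978 + 1268 * 0.36 = 451 + 456 = 907
End of period: [236, 245, 755, 907]
After projecting period 4:
Births: 755 * 0.511 = 386
Band 2: 236 * 0.97 = 229
Band 3: 245 * 0.97 = 238
Band 4: 755 * 0.978 + 907 * 0.36 = 738 + 327 = 1065
End of period: [386, 229, 238, 1065]

229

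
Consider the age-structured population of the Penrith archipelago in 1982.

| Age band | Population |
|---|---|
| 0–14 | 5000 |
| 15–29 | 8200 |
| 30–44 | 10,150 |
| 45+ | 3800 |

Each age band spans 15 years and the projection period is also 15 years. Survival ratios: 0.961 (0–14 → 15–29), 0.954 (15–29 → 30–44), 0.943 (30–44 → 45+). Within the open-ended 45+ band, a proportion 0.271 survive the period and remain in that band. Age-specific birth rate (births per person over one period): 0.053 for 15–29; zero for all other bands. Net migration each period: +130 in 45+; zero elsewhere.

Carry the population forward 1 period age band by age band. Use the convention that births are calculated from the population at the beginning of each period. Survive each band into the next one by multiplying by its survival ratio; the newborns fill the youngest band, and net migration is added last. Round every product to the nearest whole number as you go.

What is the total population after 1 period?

Numbering the bands 1..4 from youngest to oldest:
Period 1.
Births: 8200 × 0.053 = 435
Band 2: 5000 × 0.961 = 4805
Band 3: 8200 × 0.954 = 7823
Band 4: 10150 × 0.943 + 3800 × 0.271 = 9571 + 1030 = 10601
Net migration: Band 4 + 130 → 10731
End of period: [435, 4805, 7823, 10731]
Total after period 1: 435 + 4805 + 7823 + 10731 = 23794

23794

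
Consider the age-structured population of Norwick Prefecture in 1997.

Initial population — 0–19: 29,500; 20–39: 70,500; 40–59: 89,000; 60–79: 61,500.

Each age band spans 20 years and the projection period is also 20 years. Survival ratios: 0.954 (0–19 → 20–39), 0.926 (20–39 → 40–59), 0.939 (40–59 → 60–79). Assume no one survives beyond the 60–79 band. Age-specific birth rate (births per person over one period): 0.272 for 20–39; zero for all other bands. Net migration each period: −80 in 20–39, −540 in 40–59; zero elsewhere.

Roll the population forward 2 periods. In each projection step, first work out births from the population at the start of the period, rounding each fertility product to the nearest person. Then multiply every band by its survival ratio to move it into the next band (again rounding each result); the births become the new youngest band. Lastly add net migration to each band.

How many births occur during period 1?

[period 1]
Births: 70500 × 0.272 = 19176
20–39: 29500 × 0.954 = 28143
40–59: 70500 × 0.926 = 65283
60–79: 89000 × 0.939 = 83571
Net migration: 20–39 − 80 → 28063; 40–59 − 540 → 64743
Giving 19176 / 28063 / 64743 / 83571.

19176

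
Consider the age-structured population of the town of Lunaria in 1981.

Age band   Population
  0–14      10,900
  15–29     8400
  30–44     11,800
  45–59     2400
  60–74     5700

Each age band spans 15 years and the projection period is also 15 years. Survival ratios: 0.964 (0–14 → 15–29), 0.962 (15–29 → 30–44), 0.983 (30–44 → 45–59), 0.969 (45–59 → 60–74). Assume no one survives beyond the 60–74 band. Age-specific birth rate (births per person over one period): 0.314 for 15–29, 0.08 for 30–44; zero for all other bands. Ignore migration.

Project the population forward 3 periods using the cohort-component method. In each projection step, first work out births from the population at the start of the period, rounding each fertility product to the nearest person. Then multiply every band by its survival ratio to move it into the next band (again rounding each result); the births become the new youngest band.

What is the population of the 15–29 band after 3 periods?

3804

Period 1.
Births: 8400 × 0.314 = 2638 ; 11800 × 0.08 = 944 — total 3582
15–29: 10900 × 0.964 = 10508
30–44: 8400 × 0.962 = 8081
45–59: 11800 × 0.983 = 11599
60–74: 2400 × 0.969 = 2326
Population now: 0–14=3582, 15–29=10508, 30–44=8081, 45–59=11599, 60–74=2326
Period 2.
Births: 10508 × 0.314 = 3300 ; 8081 × 0.08 = 646 — total 3946
15–29: 3582 × 0.964 = 3453
30–44: 10508 × 0.962 = 10109
45–59: 8081 × 0.983 = 7944
60–74: 11599 × 0.969 = 11239
Population now: 0–14=3946, 15–29=3453, 30–44=10109, 45–59=7944, 60–74=11239
Period 3.
Births: 3453 × 0.314 = 1084 ; 10109 × 0.08 = 809 — total 1893
15–29: 3946 × 0.964 = 3804
30–44: 3453 × 0.962 = 3322
45–59: 10109 × 0.983 = 9937
60–74: 7944 × 0.969 = 7698
Population now: 0–14=1893, 15–29=3804, 30–44=3322, 45–59=9937, 60–74=7698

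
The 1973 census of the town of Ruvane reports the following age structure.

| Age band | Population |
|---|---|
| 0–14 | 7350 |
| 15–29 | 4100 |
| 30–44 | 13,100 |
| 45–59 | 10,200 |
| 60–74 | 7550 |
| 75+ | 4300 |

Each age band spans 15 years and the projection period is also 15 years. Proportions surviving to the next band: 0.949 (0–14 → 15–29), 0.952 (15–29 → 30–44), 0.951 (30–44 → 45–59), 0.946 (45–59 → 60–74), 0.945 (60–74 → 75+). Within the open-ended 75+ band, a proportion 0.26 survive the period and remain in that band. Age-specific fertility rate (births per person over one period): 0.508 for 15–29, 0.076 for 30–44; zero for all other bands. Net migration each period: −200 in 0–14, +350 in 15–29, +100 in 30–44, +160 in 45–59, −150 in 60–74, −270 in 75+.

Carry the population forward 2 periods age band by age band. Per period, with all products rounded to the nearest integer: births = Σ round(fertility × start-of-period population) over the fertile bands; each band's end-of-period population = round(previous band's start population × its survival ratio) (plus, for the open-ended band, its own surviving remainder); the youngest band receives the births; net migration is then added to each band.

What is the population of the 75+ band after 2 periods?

Numbering the groups 1..6 from youngest to oldest:
Period 1:
Births: 4100 × 0.508 = 2083 ; 13100 × 0.076 = 996 — total 3079
Group 2: 7350 × 0.949 = 6975
Group 3: 4100 × 0.952 = 3903
Group 4: 13100 × 0.951 = 12458
Group 5: 10200 × 0.946 = 9649
Group 6: 7550 × 0.945 + 4300 × 0.26 = 7135 + 1118 = 8253
Net migration: Group 1 − 200 → 2879; Group 2 + 350 → 7325; Group 3 + 100 → 4003; Group 4 + 160 → 12618; Group 5 − 150 → 9499; Group 6 − 270 → 7983
End of period: [2879, 7325, 4003, 12618, 9499, 7983]
Period 2:
Births: 7325 × 0.508 = 3721 ; 4003 × 0.076 = 304 — total 4025
Group 2: 2879 × 0.949 = 2732
Group 3: 7325 × 0.952 = 6973
Group 4: 4003 × 0.951 = 3807
Group 5: 12618 × 0.946 = 11937
Group 6: 9499 × 0.945 + 7983 × 0.26 = 8977 + 2076 = 11053
Net migration: Group 1 − 200 → 3825; Group 2 + 350 → 3082; Group 3 + 100 → 7073; Group 4 + 160 → 3967; Group 5 − 150 → 11787; Group 6 − 270 → 10783
End of period: [3825, 3082, 7073, 3967, 11787, 10783]

10783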